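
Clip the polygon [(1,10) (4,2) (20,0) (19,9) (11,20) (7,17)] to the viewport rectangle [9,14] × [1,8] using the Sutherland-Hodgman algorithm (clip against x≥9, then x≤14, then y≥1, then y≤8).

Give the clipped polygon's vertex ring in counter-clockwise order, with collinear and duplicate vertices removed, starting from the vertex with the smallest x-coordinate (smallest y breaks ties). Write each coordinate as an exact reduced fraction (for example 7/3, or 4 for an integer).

Clipped polygon: [(9,11/8) (12,1) (14,1) (14,8) (9,8)]

1. After x ≥ 9: [(9,11/8) (20,0) (19,9) (11,20) (9,37/2)]
2. After x ≤ 14: [(9,11/8) (14,3/4) (14,127/8) (11,20) (9,37/2)]
3. After y ≥ 1: [(9,11/8) (12,1) (14,1) (14,127/8) (11,20) (9,37/2)]
4. After y ≤ 8: [(9,8) (9,11/8) (12,1) (14,1) (14,8)]
5. Canonical ring: [(9,11/8) (12,1) (14,1) (14,8) (9,8)]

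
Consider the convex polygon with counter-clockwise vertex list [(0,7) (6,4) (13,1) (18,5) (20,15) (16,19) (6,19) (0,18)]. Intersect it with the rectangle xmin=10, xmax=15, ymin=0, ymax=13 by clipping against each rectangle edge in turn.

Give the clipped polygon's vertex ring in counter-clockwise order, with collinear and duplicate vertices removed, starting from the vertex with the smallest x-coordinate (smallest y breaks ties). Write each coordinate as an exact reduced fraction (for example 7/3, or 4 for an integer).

Clipped polygon: [(10,16/7) (13,1) (15,13/5) (15,13) (10,13)]

1. After x ≥ 10: [(10,16/7) (13,1) (18,5) (20,15) (16,19) (10,19)]
2. After x ≤ 15: [(10,16/7) (13,1) (15,13/5) (15,19) (10,19)]
3. After y ≥ 0: [(10,16/7) (13,1) (15,13/5) (15,19) (10,19)]
4. After y ≤ 13: [(10,13) (10,16/7) (13,1) (15,13/5) (15,13)]
5. Canonical ring: [(10,16/7) (13,1) (15,13/5) (15,13) (10,13)]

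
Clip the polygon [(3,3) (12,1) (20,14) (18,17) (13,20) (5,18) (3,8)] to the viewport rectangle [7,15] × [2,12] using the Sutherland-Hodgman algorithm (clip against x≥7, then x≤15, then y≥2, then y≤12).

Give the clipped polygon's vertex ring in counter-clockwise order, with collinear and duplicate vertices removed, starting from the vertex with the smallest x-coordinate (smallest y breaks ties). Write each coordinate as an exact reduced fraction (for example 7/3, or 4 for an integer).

1. After x ≥ 7: [(7,19/9) (12,1) (20,14) (18,17) (13,20) (7,37/2)]
2. After x ≤ 15: [(7,19/9) (12,1) (15,47/8) (15,94/5) (13,20) (7,37/2)]
3. After y ≥ 2: [(7,19/9) (15/2,2) (164/13,2) (15,47/8) (15,94/5) (13,20) (7,37/2)]
4. After y ≤ 12: [(7,12) (7,19/9) (15/2,2) (164/13,2) (15,47/8) (15,12)]
5. Canonical ring: [(7,19/9) (15/2,2) (164/13,2) (15,47/8) (15,12) (7,12)]

Clipped polygon: [(7,19/9) (15/2,2) (164/13,2) (15,47/8) (15,12) (7,12)]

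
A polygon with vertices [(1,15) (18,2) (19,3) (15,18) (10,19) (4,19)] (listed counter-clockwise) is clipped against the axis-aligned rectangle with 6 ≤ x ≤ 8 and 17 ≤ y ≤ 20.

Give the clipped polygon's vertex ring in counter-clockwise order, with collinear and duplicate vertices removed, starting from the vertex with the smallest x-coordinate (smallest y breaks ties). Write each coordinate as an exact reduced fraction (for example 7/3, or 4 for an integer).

1. After x ≥ 6: [(6,190/17) (18,2) (19,3) (15,18) (10,19) (6,19)]
2. After x ≤ 8: [(6,190/17) (8,164/17) (8,19) (6,19)]
3. After y ≥ 17: [(6,17) (8,17) (8,19) (6,19)]
4. After y ≤ 20: [(6,17) (8,17) (8,19) (6,19)]
5. Canonical ring: [(6,17) (8,17) (8,19) (6,19)]

Clipped polygon: [(6,17) (8,17) (8,19) (6,19)]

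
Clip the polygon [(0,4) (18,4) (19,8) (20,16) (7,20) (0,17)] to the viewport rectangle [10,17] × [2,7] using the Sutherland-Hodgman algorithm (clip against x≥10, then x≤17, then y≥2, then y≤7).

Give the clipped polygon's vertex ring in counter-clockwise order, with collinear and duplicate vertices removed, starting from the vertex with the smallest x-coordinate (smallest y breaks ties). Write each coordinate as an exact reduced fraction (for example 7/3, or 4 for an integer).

Clipped polygon: [(10,4) (17,4) (17,7) (10,7)]

1. After x ≥ 10: [(10,4) (18,4) (19,8) (20,16) (10,248/13)]
2. After x ≤ 17: [(10,4) (17,4) (17,220/13) (10,248/13)]
3. After y ≥ 2: [(10,4) (17,4) (17,220/13) (10,248/13)]
4. After y ≤ 7: [(10,7) (10,4) (17,4) (17,7)]
5. Canonical ring: [(10,4) (17,4) (17,7) (10,7)]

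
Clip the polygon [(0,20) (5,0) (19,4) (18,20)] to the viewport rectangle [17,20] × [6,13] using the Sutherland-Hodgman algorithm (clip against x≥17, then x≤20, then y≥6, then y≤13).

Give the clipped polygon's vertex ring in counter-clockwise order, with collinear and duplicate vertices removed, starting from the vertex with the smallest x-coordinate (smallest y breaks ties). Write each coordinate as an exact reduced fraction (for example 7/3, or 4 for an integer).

Clipped polygon: [(17,6) (151/8,6) (295/16,13) (17,13)]

1. After x ≥ 17: [(17,20) (17,24/7) (19,4) (18,20)]
2. After x ≤ 20: [(17,20) (17,24/7) (19,4) (18,20)]
3. After y ≥ 6: [(17,20) (17,6) (151/8,6) (18,20)]
4. After y ≤ 13: [(17,13) (17,6) (151/8,6) (295/16,13)]
5. Canonical ring: [(17,6) (151/8,6) (295/16,13) (17,13)]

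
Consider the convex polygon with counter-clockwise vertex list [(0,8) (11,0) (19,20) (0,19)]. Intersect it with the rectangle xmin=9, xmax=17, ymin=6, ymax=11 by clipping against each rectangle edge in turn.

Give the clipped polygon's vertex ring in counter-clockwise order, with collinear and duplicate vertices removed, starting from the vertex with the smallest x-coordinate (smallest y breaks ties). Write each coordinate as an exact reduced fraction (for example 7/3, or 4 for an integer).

Clipped polygon: [(9,6) (67/5,6) (77/5,11) (9,11)]

1. After x ≥ 9: [(9,16/11) (11,0) (19,20) (9,370/19)]
2. After x ≤ 17: [(9,16/11) (11,0) (17,15) (17,378/19) (9,370/19)]
3. After y ≥ 6: [(9,6) (67/5,6) (17,15) (17,378/19) (9,370/19)]
4. After y ≤ 11: [(9,11) (9,6) (67/5,6) (77/5,11)]
5. Canonical ring: [(9,6) (67/5,6) (77/5,11) (9,11)]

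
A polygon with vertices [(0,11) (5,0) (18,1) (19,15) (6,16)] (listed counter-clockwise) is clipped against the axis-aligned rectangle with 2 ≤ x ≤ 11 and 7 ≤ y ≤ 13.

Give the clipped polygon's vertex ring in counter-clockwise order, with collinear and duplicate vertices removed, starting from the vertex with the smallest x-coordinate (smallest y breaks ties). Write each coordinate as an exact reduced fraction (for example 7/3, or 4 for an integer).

1. After x ≥ 2: [(2,38/3) (2,33/5) (5,0) (18,1) (19,15) (6,16)]
2. After x ≤ 11: [(2,38/3) (2,33/5) (5,0) (11,6/13) (11,203/13) (6,16)]
3. After y ≥ 7: [(2,38/3) (2,7) (11,7) (11,203/13) (6,16)]
4. After y ≤ 13: [(12/5,13) (2,38/3) (2,7) (11,7) (11,13)]
5. Canonical ring: [(2,7) (11,7) (11,13) (12/5,13) (2,38/3)]

Clipped polygon: [(2,7) (11,7) (11,13) (12/5,13) (2,38/3)]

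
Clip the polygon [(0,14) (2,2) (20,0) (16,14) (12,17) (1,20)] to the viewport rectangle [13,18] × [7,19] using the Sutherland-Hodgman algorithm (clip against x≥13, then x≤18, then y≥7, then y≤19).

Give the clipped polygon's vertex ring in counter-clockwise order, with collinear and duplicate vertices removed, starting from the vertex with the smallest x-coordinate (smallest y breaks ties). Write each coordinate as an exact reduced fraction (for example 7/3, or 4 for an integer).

Clipped polygon: [(13,7) (18,7) (16,14) (13,65/4)]

1. After x ≥ 13: [(13,7/9) (20,0) (16,14) (13,65/4)]
2. After x ≤ 18: [(13,7/9) (18,2/9) (18,7) (16,14) (13,65/4)]
3. After y ≥ 7: [(13,7) (18,7) (18,7) (16,14) (13,65/4)]
4. After y ≤ 19: [(13,7) (18,7) (18,7) (16,14) (13,65/4)]
5. Canonical ring: [(13,7) (18,7) (16,14) (13,65/4)]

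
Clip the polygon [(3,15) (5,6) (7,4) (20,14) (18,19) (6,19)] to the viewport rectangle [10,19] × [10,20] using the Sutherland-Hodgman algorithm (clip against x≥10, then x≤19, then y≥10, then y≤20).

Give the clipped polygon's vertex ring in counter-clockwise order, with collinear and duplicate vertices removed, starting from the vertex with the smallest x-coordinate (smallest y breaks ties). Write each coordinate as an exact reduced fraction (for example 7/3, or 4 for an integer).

Clipped polygon: [(10,10) (74/5,10) (19,172/13) (19,33/2) (18,19) (10,19)]

1. After x ≥ 10: [(10,82/13) (20,14) (18,19) (10,19)]
2. After x ≤ 19: [(10,82/13) (19,172/13) (19,33/2) (18,19) (10,19)]
3. After y ≥ 10: [(10,10) (74/5,10) (19,172/13) (19,33/2) (18,19) (10,19)]
4. After y ≤ 20: [(10,10) (74/5,10) (19,172/13) (19,33/2) (18,19) (10,19)]
5. Canonical ring: [(10,10) (74/5,10) (19,172/13) (19,33/2) (18,19) (10,19)]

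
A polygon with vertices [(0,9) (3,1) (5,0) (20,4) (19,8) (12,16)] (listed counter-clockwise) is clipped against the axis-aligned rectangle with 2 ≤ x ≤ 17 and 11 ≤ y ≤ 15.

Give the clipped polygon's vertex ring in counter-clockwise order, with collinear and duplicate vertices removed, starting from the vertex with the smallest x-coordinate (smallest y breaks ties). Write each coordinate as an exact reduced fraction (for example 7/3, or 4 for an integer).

Clipped polygon: [(24/7,11) (131/8,11) (103/8,15) (72/7,15)]

1. After x ≥ 2: [(2,61/6) (2,11/3) (3,1) (5,0) (20,4) (19,8) (12,16)]
2. After x ≤ 17: [(2,61/6) (2,11/3) (3,1) (5,0) (17,16/5) (17,72/7) (12,16)]
3. After y ≥ 11: [(24/7,11) (131/8,11) (12,16)]
4. After y ≤ 15: [(72/7,15) (24/7,11) (131/8,11) (103/8,15)]
5. Canonical ring: [(24/7,11) (131/8,11) (103/8,15) (72/7,15)]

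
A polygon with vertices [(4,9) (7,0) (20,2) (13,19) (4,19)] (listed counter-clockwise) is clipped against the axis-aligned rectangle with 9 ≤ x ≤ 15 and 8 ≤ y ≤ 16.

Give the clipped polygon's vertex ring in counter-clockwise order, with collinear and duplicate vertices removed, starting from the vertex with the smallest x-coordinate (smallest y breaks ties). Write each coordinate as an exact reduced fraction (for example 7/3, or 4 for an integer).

1. After x ≥ 9: [(9,4/13) (20,2) (13,19) (9,19)]
2. After x ≤ 15: [(9,4/13) (15,16/13) (15,99/7) (13,19) (9,19)]
3. After y ≥ 8: [(9,8) (15,8) (15,99/7) (13,19) (9,19)]
4. After y ≤ 16: [(9,16) (9,8) (15,8) (15,99/7) (242/17,16)]
5. Canonical ring: [(9,8) (15,8) (15,99/7) (242/17,16) (9,16)]

Clipped polygon: [(9,8) (15,8) (15,99/7) (242/17,16) (9,16)]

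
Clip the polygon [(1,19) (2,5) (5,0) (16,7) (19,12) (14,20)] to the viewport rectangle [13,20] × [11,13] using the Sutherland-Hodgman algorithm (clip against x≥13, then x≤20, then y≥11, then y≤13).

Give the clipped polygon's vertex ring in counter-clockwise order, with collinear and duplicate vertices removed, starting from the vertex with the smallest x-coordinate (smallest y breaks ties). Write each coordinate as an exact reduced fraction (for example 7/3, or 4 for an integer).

Clipped polygon: [(13,11) (92/5,11) (19,12) (147/8,13) (13,13)]

1. After x ≥ 13: [(13,259/13) (13,56/11) (16,7) (19,12) (14,20)]
2. After x ≤ 20: [(13,259/13) (13,56/11) (16,7) (19,12) (14,20)]
3. After y ≥ 11: [(13,259/13) (13,11) (92/5,11) (19,12) (14,20)]
4. After y ≤ 13: [(13,13) (13,11) (92/5,11) (19,12) (147/8,13)]
5. Canonical ring: [(13,11) (92/5,11) (19,12) (147/8,13) (13,13)]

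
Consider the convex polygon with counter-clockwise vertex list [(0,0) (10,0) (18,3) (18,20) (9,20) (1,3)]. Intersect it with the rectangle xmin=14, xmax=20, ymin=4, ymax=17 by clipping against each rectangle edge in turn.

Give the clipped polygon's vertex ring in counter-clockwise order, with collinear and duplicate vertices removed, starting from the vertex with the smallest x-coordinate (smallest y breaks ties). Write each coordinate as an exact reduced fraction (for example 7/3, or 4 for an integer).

1. After x ≥ 14: [(14,3/2) (18,3) (18,20) (14,20)]
2. After x ≤ 20: [(14,3/2) (18,3) (18,20) (14,20)]
3. After y ≥ 4: [(14,4) (18,4) (18,20) (14,20)]
4. After y ≤ 17: [(14,17) (14,4) (18,4) (18,17)]
5. Canonical ring: [(14,4) (18,4) (18,17) (14,17)]

Clipped polygon: [(14,4) (18,4) (18,17) (14,17)]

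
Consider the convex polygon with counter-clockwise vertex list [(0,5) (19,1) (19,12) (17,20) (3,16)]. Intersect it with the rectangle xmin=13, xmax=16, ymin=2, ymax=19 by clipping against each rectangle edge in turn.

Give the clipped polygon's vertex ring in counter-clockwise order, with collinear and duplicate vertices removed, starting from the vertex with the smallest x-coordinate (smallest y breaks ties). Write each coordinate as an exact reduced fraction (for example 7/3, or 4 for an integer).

1. After x ≥ 13: [(13,43/19) (19,1) (19,12) (17,20) (13,132/7)]
2. After x ≤ 16: [(13,43/19) (16,31/19) (16,138/7) (13,132/7)]
3. After y ≥ 2: [(13,43/19) (57/4,2) (16,2) (16,138/7) (13,132/7)]
4. After y ≤ 19: [(13,43/19) (57/4,2) (16,2) (16,19) (27/2,19) (13,132/7)]
5. Canonical ring: [(13,43/19) (57/4,2) (16,2) (16,19) (27/2,19) (13,132/7)]

Clipped polygon: [(13,43/19) (57/4,2) (16,2) (16,19) (27/2,19) (13,132/7)]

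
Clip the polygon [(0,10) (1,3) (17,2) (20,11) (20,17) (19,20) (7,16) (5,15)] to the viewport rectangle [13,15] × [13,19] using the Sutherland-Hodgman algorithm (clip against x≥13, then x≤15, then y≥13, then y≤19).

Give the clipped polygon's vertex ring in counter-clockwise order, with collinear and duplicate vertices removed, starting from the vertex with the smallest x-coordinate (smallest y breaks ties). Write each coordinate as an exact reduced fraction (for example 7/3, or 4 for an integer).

Clipped polygon: [(13,13) (15,13) (15,56/3) (13,18)]

1. After x ≥ 13: [(13,9/4) (17,2) (20,11) (20,17) (19,20) (13,18)]
2. After x ≤ 15: [(13,9/4) (15,17/8) (15,56/3) (13,18)]
3. After y ≥ 13: [(13,13) (15,13) (15,56/3) (13,18)]
4. After y ≤ 19: [(13,13) (15,13) (15,56/3) (13,18)]
5. Canonical ring: [(13,13) (15,13) (15,56/3) (13,18)]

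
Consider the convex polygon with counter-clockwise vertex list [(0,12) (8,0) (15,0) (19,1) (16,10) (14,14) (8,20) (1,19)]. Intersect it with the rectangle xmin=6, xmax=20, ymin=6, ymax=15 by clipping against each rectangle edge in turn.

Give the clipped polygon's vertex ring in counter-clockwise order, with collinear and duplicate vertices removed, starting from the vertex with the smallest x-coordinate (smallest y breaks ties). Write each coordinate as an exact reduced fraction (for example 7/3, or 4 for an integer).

1. After x ≥ 6: [(6,3) (8,0) (15,0) (19,1) (16,10) (14,14) (8,20) (6,138/7)]
2. After x ≤ 20: [(6,3) (8,0) (15,0) (19,1) (16,10) (14,14) (8,20) (6,138/7)]
3. After y ≥ 6: [(6,6) (52/3,6) (16,10) (14,14) (8,20) (6,138/7)]
4. After y ≤ 15: [(6,15) (6,6) (52/3,6) (16,10) (14,14) (13,15)]
5. Canonical ring: [(6,6) (52/3,6) (16,10) (14,14) (13,15) (6,15)]

Clipped polygon: [(6,6) (52/3,6) (16,10) (14,14) (13,15) (6,15)]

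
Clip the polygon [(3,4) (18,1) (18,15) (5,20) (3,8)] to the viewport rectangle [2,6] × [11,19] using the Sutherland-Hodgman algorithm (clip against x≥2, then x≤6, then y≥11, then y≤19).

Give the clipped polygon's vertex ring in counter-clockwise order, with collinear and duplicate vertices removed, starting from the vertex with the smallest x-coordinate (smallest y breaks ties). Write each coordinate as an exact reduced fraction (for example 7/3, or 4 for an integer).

1. After x ≥ 2: [(3,4) (18,1) (18,15) (5,20) (3,8)]
2. After x ≤ 6: [(3,4) (6,17/5) (6,255/13) (5,20) (3,8)]
3. After y ≥ 11: [(6,11) (6,255/13) (5,20) (7/2,11)]
4. After y ≤ 19: [(6,11) (6,19) (29/6,19) (7/2,11)]
5. Canonical ring: [(7/2,11) (6,11) (6,19) (29/6,19)]

Clipped polygon: [(7/2,11) (6,11) (6,19) (29/6,19)]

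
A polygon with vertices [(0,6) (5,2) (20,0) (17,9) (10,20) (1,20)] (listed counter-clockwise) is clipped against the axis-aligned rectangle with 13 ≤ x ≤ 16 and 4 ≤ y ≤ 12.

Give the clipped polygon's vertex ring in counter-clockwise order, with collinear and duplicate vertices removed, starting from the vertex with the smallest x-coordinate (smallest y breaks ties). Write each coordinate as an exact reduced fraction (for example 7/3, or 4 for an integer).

1. After x ≥ 13: [(13,14/15) (20,0) (17,9) (13,107/7)]
2. After x ≤ 16: [(13,14/15) (16,8/15) (16,74/7) (13,107/7)]
3. After y ≥ 4: [(13,4) (16,4) (16,74/7) (13,107/7)]
4. After y ≤ 12: [(13,12) (13,4) (16,4) (16,74/7) (166/11,12)]
5. Canonical ring: [(13,4) (16,4) (16,74/7) (166/11,12) (13,12)]

Clipped polygon: [(13,4) (16,4) (16,74/7) (166/11,12) (13,12)]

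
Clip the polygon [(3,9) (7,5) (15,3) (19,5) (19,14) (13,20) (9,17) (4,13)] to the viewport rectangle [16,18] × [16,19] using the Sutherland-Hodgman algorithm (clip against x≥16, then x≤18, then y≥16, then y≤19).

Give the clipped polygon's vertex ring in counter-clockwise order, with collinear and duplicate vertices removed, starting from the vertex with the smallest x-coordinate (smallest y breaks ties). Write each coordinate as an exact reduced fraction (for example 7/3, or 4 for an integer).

1. After x ≥ 16: [(16,7/2) (19,5) (19,14) (16,17)]
2. After x ≤ 18: [(16,7/2) (18,9/2) (18,15) (16,17)]
3. After y ≥ 16: [(16,16) (17,16) (16,17)]
4. After y ≤ 19: [(16,16) (17,16) (16,17)]
5. Canonical ring: [(16,16) (17,16) (16,17)]

Clipped polygon: [(16,16) (17,16) (16,17)]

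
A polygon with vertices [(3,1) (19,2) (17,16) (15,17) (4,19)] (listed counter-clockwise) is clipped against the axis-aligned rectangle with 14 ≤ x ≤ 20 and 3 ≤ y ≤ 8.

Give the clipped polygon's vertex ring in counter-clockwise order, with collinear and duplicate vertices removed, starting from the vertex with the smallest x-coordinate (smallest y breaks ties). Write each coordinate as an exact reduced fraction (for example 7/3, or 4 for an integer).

1. After x ≥ 14: [(14,27/16) (19,2) (17,16) (15,17) (14,189/11)]
2. After x ≤ 20: [(14,27/16) (19,2) (17,16) (15,17) (14,189/11)]
3. After y ≥ 3: [(14,3) (132/7,3) (17,16) (15,17) (14,189/11)]
4. After y ≤ 8: [(14,8) (14,3) (132/7,3) (127/7,8)]
5. Canonical ring: [(14,3) (132/7,3) (127/7,8) (14,8)]

Clipped polygon: [(14,3) (132/7,3) (127/7,8) (14,8)]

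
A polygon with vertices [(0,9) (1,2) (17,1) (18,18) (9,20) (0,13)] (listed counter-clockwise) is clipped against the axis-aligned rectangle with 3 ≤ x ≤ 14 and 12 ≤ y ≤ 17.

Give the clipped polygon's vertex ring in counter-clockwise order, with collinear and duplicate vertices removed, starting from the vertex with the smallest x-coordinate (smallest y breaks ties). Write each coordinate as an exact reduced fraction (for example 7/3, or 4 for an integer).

Clipped polygon: [(3,12) (14,12) (14,17) (36/7,17) (3,46/3)]

1. After x ≥ 3: [(3,15/8) (17,1) (18,18) (9,20) (3,46/3)]
2. After x ≤ 14: [(3,15/8) (14,19/16) (14,170/9) (9,20) (3,46/3)]
3. After y ≥ 12: [(3,12) (14,12) (14,170/9) (9,20) (3,46/3)]
4. After y ≤ 17: [(3,12) (14,12) (14,17) (36/7,17) (3,46/3)]
5. Canonical ring: [(3,12) (14,12) (14,17) (36/7,17) (3,46/3)]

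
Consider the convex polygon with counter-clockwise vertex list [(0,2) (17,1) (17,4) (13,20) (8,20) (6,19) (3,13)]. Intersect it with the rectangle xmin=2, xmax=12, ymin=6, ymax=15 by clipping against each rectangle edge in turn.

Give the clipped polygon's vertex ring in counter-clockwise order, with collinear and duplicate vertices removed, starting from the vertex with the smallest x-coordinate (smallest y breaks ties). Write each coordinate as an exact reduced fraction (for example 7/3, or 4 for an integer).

Clipped polygon: [(2,6) (12,6) (12,15) (4,15) (3,13) (2,28/3)]

1. After x ≥ 2: [(2,28/3) (2,32/17) (17,1) (17,4) (13,20) (8,20) (6,19) (3,13)]
2. After x ≤ 12: [(2,28/3) (2,32/17) (12,22/17) (12,20) (8,20) (6,19) (3,13)]
3. After y ≥ 6: [(2,28/3) (2,6) (12,6) (12,20) (8,20) (6,19) (3,13)]
4. After y ≤ 15: [(2,28/3) (2,6) (12,6) (12,15) (4,15) (3,13)]
5. Canonical ring: [(2,6) (12,6) (12,15) (4,15) (3,13) (2,28/3)]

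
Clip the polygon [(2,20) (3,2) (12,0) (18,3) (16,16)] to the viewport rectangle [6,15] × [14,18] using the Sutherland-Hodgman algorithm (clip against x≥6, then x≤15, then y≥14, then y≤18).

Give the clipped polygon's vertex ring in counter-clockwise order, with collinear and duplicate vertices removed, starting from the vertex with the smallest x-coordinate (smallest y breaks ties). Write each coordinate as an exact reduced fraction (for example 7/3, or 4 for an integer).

Clipped polygon: [(6,14) (15,14) (15,114/7) (9,18) (6,18)]

1. After x ≥ 6: [(6,132/7) (6,4/3) (12,0) (18,3) (16,16)]
2. After x ≤ 15: [(15,114/7) (6,132/7) (6,4/3) (12,0) (15,3/2)]
3. After y ≥ 14: [(15,14) (15,114/7) (6,132/7) (6,14)]
4. After y ≤ 18: [(15,14) (15,114/7) (9,18) (6,18) (6,14)]
5. Canonical ring: [(6,14) (15,14) (15,114/7) (9,18) (6,18)]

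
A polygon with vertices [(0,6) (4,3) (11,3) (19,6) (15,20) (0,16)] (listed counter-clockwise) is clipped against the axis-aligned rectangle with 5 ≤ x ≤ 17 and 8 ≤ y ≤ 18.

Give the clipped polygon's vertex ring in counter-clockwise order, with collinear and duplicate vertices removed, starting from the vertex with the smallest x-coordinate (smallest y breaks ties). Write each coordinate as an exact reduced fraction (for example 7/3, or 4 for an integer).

1. After x ≥ 5: [(5,3) (11,3) (19,6) (15,20) (5,52/3)]
2. After x ≤ 17: [(5,3) (11,3) (17,21/4) (17,13) (15,20) (5,52/3)]
3. After y ≥ 8: [(5,8) (17,8) (17,13) (15,20) (5,52/3)]
4. After y ≤ 18: [(5,8) (17,8) (17,13) (109/7,18) (15/2,18) (5,52/3)]
5. Canonical ring: [(5,8) (17,8) (17,13) (109/7,18) (15/2,18) (5,52/3)]

Clipped polygon: [(5,8) (17,8) (17,13) (109/7,18) (15/2,18) (5,52/3)]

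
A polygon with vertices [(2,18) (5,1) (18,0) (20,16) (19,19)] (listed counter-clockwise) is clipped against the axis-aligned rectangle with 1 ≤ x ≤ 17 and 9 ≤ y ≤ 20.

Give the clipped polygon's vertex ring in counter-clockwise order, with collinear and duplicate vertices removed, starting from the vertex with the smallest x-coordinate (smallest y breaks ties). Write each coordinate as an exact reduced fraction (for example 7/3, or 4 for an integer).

1. After x ≥ 1: [(2,18) (5,1) (18,0) (20,16) (19,19)]
2. After x ≤ 17: [(17,321/17) (2,18) (5,1) (17,1/13)]
3. After y ≥ 9: [(17,9) (17,321/17) (2,18) (61/17,9)]
4. After y ≤ 20: [(17,9) (17,321/17) (2,18) (61/17,9)]
5. Canonical ring: [(2,18) (61/17,9) (17,9) (17,321/17)]

Clipped polygon: [(2,18) (61/17,9) (17,9) (17,321/17)]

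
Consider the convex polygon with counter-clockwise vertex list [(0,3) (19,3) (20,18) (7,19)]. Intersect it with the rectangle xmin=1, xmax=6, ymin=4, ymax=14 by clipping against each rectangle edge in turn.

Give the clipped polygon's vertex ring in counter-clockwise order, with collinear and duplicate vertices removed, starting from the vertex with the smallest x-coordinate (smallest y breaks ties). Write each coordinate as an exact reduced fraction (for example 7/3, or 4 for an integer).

Clipped polygon: [(1,4) (6,4) (6,14) (77/16,14) (1,37/7)]

1. After x ≥ 1: [(1,37/7) (1,3) (19,3) (20,18) (7,19)]
2. After x ≤ 6: [(6,117/7) (1,37/7) (1,3) (6,3)]
3. After y ≥ 4: [(6,4) (6,117/7) (1,37/7) (1,4)]
4. After y ≤ 14: [(6,4) (6,14) (77/16,14) (1,37/7) (1,4)]
5. Canonical ring: [(1,4) (6,4) (6,14) (77/16,14) (1,37/7)]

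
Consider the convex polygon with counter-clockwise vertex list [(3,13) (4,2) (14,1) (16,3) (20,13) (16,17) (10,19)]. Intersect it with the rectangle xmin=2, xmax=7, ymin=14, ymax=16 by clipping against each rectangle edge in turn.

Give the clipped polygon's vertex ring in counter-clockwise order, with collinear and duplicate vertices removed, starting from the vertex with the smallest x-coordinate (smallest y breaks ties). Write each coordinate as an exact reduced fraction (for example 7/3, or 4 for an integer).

Clipped polygon: [(25/6,14) (7,14) (7,16) (13/2,16)]

1. After x ≥ 2: [(3,13) (4,2) (14,1) (16,3) (20,13) (16,17) (10,19)]
2. After x ≤ 7: [(7,115/7) (3,13) (4,2) (7,17/10)]
3. After y ≥ 14: [(7,14) (7,115/7) (25/6,14)]
4. After y ≤ 16: [(7,14) (7,16) (13/2,16) (25/6,14)]
5. Canonical ring: [(25/6,14) (7,14) (7,16) (13/2,16)]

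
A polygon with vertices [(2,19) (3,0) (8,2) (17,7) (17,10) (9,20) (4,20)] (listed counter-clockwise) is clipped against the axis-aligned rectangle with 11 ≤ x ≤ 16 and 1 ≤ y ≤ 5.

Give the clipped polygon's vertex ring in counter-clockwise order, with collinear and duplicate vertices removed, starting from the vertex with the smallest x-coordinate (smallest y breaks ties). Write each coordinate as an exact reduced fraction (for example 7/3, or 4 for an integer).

Clipped polygon: [(11,11/3) (67/5,5) (11,5)]

1. After x ≥ 11: [(11,11/3) (17,7) (17,10) (11,35/2)]
2. After x ≤ 16: [(11,11/3) (16,58/9) (16,45/4) (11,35/2)]
3. After y ≥ 1: [(11,11/3) (16,58/9) (16,45/4) (11,35/2)]
4. After y ≤ 5: [(11,5) (11,11/3) (67/5,5)]
5. Canonical ring: [(11,11/3) (67/5,5) (11,5)]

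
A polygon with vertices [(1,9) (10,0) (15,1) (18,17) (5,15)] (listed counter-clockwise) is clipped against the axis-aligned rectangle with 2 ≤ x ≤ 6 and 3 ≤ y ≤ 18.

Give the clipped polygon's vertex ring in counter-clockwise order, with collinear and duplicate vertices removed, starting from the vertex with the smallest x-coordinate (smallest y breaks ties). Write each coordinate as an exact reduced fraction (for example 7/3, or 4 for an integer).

Clipped polygon: [(2,8) (6,4) (6,197/13) (5,15) (2,21/2)]

1. After x ≥ 2: [(2,21/2) (2,8) (10,0) (15,1) (18,17) (5,15)]
2. After x ≤ 6: [(2,21/2) (2,8) (6,4) (6,197/13) (5,15)]
3. After y ≥ 3: [(2,21/2) (2,8) (6,4) (6,197/13) (5,15)]
4. After y ≤ 18: [(2,21/2) (2,8) (6,4) (6,197/13) (5,15)]
5. Canonical ring: [(2,8) (6,4) (6,197/13) (5,15) (2,21/2)]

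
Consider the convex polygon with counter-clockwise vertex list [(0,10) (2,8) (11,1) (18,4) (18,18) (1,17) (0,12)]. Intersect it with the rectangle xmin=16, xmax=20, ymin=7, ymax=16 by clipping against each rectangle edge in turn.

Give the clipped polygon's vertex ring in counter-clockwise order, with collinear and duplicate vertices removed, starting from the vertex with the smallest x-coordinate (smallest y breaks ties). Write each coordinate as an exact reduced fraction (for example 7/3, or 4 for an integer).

1. After x ≥ 16: [(16,22/7) (18,4) (18,18) (16,304/17)]
2. After x ≤ 20: [(16,22/7) (18,4) (18,18) (16,304/17)]
3. After y ≥ 7: [(16,7) (18,7) (18,18) (16,304/17)]
4. After y ≤ 16: [(16,16) (16,7) (18,7) (18,16)]
5. Canonical ring: [(16,7) (18,7) (18,16) (16,16)]

Clipped polygon: [(16,7) (18,7) (18,16) (16,16)]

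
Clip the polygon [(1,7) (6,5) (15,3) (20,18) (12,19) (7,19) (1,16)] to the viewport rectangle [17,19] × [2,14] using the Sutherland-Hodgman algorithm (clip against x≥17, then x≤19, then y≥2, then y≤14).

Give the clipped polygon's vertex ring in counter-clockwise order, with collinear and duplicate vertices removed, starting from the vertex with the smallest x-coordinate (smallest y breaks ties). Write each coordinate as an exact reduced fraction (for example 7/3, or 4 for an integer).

1. After x ≥ 17: [(17,9) (20,18) (17,147/8)]
2. After x ≤ 19: [(17,9) (19,15) (19,145/8) (17,147/8)]
3. After y ≥ 2: [(17,9) (19,15) (19,145/8) (17,147/8)]
4. After y ≤ 14: [(17,14) (17,9) (56/3,14)]
5. Canonical ring: [(17,9) (56/3,14) (17,14)]

Clipped polygon: [(17,9) (56/3,14) (17,14)]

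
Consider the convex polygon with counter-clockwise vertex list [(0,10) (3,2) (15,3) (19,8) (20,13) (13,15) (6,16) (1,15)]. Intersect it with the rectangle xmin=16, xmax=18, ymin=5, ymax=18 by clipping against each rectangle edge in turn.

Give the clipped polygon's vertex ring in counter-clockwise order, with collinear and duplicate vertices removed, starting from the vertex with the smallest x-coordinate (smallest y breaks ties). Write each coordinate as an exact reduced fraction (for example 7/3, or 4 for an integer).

Clipped polygon: [(16,5) (83/5,5) (18,27/4) (18,95/7) (16,99/7)]

1. After x ≥ 16: [(16,17/4) (19,8) (20,13) (16,99/7)]
2. After x ≤ 18: [(16,17/4) (18,27/4) (18,95/7) (16,99/7)]
3. After y ≥ 5: [(16,5) (83/5,5) (18,27/4) (18,95/7) (16,99/7)]
4. After y ≤ 18: [(16,5) (83/5,5) (18,27/4) (18,95/7) (16,99/7)]
5. Canonical ring: [(16,5) (83/5,5) (18,27/4) (18,95/7) (16,99/7)]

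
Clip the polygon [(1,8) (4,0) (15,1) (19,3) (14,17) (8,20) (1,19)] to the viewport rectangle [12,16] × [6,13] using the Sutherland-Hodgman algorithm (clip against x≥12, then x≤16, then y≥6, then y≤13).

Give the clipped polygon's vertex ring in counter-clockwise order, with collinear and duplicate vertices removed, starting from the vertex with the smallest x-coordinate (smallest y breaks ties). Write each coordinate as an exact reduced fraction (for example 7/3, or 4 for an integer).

Clipped polygon: [(12,6) (16,6) (16,57/5) (108/7,13) (12,13)]

1. After x ≥ 12: [(12,8/11) (15,1) (19,3) (14,17) (12,18)]
2. After x ≤ 16: [(12,8/11) (15,1) (16,3/2) (16,57/5) (14,17) (12,18)]
3. After y ≥ 6: [(12,6) (16,6) (16,57/5) (14,17) (12,18)]
4. After y ≤ 13: [(12,13) (12,6) (16,6) (16,57/5) (108/7,13)]
5. Canonical ring: [(12,6) (16,6) (16,57/5) (108/7,13) (12,13)]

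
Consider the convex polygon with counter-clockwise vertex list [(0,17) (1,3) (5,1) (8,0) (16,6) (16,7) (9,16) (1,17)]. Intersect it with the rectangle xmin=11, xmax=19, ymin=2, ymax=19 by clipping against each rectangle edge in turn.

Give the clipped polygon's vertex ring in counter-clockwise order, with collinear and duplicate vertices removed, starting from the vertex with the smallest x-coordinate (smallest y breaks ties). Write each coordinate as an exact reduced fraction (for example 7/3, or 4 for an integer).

1. After x ≥ 11: [(11,9/4) (16,6) (16,7) (11,94/7)]
2. After x ≤ 19: [(11,9/4) (16,6) (16,7) (11,94/7)]
3. After y ≥ 2: [(11,9/4) (16,6) (16,7) (11,94/7)]
4. After y ≤ 19: [(11,9/4) (16,6) (16,7) (11,94/7)]
5. Canonical ring: [(11,9/4) (16,6) (16,7) (11,94/7)]

Clipped polygon: [(11,9/4) (16,6) (16,7) (11,94/7)]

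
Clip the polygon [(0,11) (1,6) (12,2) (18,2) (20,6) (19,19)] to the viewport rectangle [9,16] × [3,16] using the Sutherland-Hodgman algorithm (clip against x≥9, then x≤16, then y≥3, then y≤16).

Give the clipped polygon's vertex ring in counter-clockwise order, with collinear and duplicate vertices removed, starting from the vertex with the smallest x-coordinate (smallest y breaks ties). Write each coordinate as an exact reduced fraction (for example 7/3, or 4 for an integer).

1. After x ≥ 9: [(9,281/19) (9,34/11) (12,2) (18,2) (20,6) (19,19)]
2. After x ≤ 16: [(16,337/19) (9,281/19) (9,34/11) (12,2) (16,2)]
3. After y ≥ 3: [(16,3) (16,337/19) (9,281/19) (9,34/11) (37/4,3)]
4. After y ≤ 16: [(16,3) (16,16) (95/8,16) (9,281/19) (9,34/11) (37/4,3)]
5. Canonical ring: [(9,34/11) (37/4,3) (16,3) (16,16) (95/8,16) (9,281/19)]

Clipped polygon: [(9,34/11) (37/4,3) (16,3) (16,16) (95/8,16) (9,281/19)]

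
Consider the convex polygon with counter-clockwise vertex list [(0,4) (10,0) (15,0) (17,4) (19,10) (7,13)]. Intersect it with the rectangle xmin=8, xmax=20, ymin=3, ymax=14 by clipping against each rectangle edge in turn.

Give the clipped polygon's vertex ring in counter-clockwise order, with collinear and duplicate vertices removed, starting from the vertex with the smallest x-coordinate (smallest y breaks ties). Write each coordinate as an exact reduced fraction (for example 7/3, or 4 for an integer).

Clipped polygon: [(8,3) (33/2,3) (17,4) (19,10) (8,51/4)]

1. After x ≥ 8: [(8,4/5) (10,0) (15,0) (17,4) (19,10) (8,51/4)]
2. After x ≤ 20: [(8,4/5) (10,0) (15,0) (17,4) (19,10) (8,51/4)]
3. After y ≥ 3: [(8,3) (33/2,3) (17,4) (19,10) (8,51/4)]
4. After y ≤ 14: [(8,3) (33/2,3) (17,4) (19,10) (8,51/4)]
5. Canonical ring: [(8,3) (33/2,3) (17,4) (19,10) (8,51/4)]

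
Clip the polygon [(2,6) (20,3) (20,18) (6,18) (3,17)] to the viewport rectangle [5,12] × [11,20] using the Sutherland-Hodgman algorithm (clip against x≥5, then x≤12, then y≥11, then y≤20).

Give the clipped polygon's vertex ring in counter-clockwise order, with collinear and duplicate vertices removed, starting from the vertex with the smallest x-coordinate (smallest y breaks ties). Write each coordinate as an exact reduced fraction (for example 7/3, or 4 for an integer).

Clipped polygon: [(5,11) (12,11) (12,18) (6,18) (5,53/3)]

1. After x ≥ 5: [(5,11/2) (20,3) (20,18) (6,18) (5,53/3)]
2. After x ≤ 12: [(5,11/2) (12,13/3) (12,18) (6,18) (5,53/3)]
3. After y ≥ 11: [(5,11) (12,11) (12,18) (6,18) (5,53/3)]
4. After y ≤ 20: [(5,11) (12,11) (12,18) (6,18) (5,53/3)]
5. Canonical ring: [(5,11) (12,11) (12,18) (6,18) (5,53/3)]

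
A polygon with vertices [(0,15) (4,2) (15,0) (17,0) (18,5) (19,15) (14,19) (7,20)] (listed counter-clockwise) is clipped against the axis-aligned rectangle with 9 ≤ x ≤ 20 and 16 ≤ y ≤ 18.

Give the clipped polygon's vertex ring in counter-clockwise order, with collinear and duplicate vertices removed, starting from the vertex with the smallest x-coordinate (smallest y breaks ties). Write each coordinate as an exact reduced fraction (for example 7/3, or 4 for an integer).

Clipped polygon: [(9,16) (71/4,16) (61/4,18) (9,18)]

1. After x ≥ 9: [(9,12/11) (15,0) (17,0) (18,5) (19,15) (14,19) (9,138/7)]
2. After x ≤ 20: [(9,12/11) (15,0) (17,0) (18,5) (19,15) (14,19) (9,138/7)]
3. After y ≥ 16: [(9,16) (71/4,16) (14,19) (9,138/7)]
4. After y ≤ 18: [(9,18) (9,16) (71/4,16) (61/4,18)]
5. Canonical ring: [(9,16) (71/4,16) (61/4,18) (9,18)]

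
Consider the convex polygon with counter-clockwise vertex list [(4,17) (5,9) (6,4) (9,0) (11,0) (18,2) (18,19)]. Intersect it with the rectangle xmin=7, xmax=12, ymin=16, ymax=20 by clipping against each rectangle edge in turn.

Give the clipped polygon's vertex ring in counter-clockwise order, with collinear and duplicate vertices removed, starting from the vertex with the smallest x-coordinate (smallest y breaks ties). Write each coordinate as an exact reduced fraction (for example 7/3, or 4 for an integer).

1. After x ≥ 7: [(7,122/7) (7,8/3) (9,0) (11,0) (18,2) (18,19)]
2. After x ≤ 12: [(12,127/7) (7,122/7) (7,8/3) (9,0) (11,0) (12,2/7)]
3. After y ≥ 16: [(12,16) (12,127/7) (7,122/7) (7,16)]
4. After y ≤ 20: [(12,16) (12,127/7) (7,122/7) (7,16)]
5. Canonical ring: [(7,16) (12,16) (12,127/7) (7,122/7)]

Clipped polygon: [(7,16) (12,16) (12,127/7) (7,122/7)]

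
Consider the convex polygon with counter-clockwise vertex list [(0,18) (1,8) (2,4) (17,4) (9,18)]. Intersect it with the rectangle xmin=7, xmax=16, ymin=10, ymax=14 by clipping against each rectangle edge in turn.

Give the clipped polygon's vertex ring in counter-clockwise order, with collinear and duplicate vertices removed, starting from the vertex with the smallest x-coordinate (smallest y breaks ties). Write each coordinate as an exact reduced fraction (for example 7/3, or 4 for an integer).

Clipped polygon: [(7,10) (95/7,10) (79/7,14) (7,14)]

1. After x ≥ 7: [(7,18) (7,4) (17,4) (9,18)]
2. After x ≤ 16: [(7,18) (7,4) (16,4) (16,23/4) (9,18)]
3. After y ≥ 10: [(7,18) (7,10) (95/7,10) (9,18)]
4. After y ≤ 14: [(7,14) (7,10) (95/7,10) (79/7,14)]
5. Canonical ring: [(7,10) (95/7,10) (79/7,14) (7,14)]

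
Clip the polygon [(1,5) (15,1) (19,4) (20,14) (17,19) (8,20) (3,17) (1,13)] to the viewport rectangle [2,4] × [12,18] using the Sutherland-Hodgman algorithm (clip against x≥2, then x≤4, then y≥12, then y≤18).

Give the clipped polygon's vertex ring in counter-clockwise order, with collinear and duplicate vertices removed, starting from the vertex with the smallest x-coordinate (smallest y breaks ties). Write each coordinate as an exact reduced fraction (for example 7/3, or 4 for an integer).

1. After x ≥ 2: [(2,33/7) (15,1) (19,4) (20,14) (17,19) (8,20) (3,17) (2,15)]
2. After x ≤ 4: [(2,33/7) (4,29/7) (4,88/5) (3,17) (2,15)]
3. After y ≥ 12: [(2,12) (4,12) (4,88/5) (3,17) (2,15)]
4. After y ≤ 18: [(2,12) (4,12) (4,88/5) (3,17) (2,15)]
5. Canonical ring: [(2,12) (4,12) (4,88/5) (3,17) (2,15)]

Clipped polygon: [(2,12) (4,12) (4,88/5) (3,17) (2,15)]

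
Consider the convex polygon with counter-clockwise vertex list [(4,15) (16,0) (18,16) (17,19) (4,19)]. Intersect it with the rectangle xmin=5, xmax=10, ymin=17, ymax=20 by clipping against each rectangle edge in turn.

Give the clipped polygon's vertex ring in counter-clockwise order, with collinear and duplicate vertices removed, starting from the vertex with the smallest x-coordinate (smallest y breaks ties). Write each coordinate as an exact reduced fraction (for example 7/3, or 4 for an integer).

1. After x ≥ 5: [(5,55/4) (16,0) (18,16) (17,19) (5,19)]
2. After x ≤ 10: [(5,55/4) (10,15/2) (10,19) (5,19)]
3. After y ≥ 17: [(5,17) (10,17) (10,19) (5,19)]
4. After y ≤ 20: [(5,17) (10,17) (10,19) (5,19)]
5. Canonical ring: [(5,17) (10,17) (10,19) (5,19)]

Clipped polygon: [(5,17) (10,17) (10,19) (5,19)]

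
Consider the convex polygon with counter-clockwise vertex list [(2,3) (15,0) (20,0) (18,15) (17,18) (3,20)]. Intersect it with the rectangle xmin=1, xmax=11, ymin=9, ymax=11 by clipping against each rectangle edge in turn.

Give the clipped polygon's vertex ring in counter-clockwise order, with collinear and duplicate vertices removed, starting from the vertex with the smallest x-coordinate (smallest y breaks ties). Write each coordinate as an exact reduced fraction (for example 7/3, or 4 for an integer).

1. After x ≥ 1: [(2,3) (15,0) (20,0) (18,15) (17,18) (3,20)]
2. After x ≤ 11: [(2,3) (11,12/13) (11,132/7) (3,20)]
3. After y ≥ 9: [(40/17,9) (11,9) (11,132/7) (3,20)]
4. After y ≤ 11: [(42/17,11) (40/17,9) (11,9) (11,11)]
5. Canonical ring: [(40/17,9) (11,9) (11,11) (42/17,11)]

Clipped polygon: [(40/17,9) (11,9) (11,11) (42/17,11)]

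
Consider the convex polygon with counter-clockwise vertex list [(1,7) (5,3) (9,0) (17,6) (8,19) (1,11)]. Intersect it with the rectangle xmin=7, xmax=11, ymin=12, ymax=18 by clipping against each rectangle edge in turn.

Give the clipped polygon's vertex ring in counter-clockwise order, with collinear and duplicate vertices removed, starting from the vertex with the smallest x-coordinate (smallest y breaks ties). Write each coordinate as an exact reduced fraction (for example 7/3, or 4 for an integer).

Clipped polygon: [(7,12) (11,12) (11,44/3) (113/13,18) (57/8,18) (7,125/7)]

1. After x ≥ 7: [(7,3/2) (9,0) (17,6) (8,19) (7,125/7)]
2. After x ≤ 11: [(7,3/2) (9,0) (11,3/2) (11,44/3) (8,19) (7,125/7)]
3. After y ≥ 12: [(7,12) (11,12) (11,44/3) (8,19) (7,125/7)]
4. After y ≤ 18: [(7,12) (11,12) (11,44/3) (113/13,18) (57/8,18) (7,125/7)]
5. Canonical ring: [(7,12) (11,12) (11,44/3) (113/13,18) (57/8,18) (7,125/7)]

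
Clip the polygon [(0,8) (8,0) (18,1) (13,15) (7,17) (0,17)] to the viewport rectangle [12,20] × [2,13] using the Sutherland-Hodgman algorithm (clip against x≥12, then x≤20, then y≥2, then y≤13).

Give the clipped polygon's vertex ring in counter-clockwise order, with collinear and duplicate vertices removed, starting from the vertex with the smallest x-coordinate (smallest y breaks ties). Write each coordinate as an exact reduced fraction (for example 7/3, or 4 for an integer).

1. After x ≥ 12: [(12,2/5) (18,1) (13,15) (12,46/3)]
2. After x ≤ 20: [(12,2/5) (18,1) (13,15) (12,46/3)]
3. After y ≥ 2: [(12,2) (247/14,2) (13,15) (12,46/3)]
4. After y ≤ 13: [(12,13) (12,2) (247/14,2) (96/7,13)]
5. Canonical ring: [(12,2) (247/14,2) (96/7,13) (12,13)]

Clipped polygon: [(12,2) (247/14,2) (96/7,13) (12,13)]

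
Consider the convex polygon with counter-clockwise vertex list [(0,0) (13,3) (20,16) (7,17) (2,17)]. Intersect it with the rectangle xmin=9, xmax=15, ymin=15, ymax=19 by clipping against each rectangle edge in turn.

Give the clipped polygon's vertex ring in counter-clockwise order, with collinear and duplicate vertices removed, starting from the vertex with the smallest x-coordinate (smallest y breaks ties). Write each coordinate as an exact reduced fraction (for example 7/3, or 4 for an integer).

Clipped polygon: [(9,15) (15,15) (15,213/13) (9,219/13)]

1. After x ≥ 9: [(9,27/13) (13,3) (20,16) (9,219/13)]
2. After x ≤ 15: [(9,27/13) (13,3) (15,47/7) (15,213/13) (9,219/13)]
3. After y ≥ 15: [(9,15) (15,15) (15,213/13) (9,219/13)]
4. After y ≤ 19: [(9,15) (15,15) (15,213/13) (9,219/13)]
5. Canonical ring: [(9,15) (15,15) (15,213/13) (9,219/13)]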